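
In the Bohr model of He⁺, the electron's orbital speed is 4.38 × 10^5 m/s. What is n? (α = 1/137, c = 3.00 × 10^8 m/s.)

v_n = Zαc/n ⇒ n = Zαc/v = 2 × 0.00730 × 3.00 × 10^8 / 4.38 × 10^5 ≈ 10.00
n = 10

10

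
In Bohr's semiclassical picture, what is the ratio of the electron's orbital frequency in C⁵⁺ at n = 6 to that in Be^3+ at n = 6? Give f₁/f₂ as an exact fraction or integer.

f ∝ Z^2 · n^-3
f₁/f₂ = (6/4)^2 · (6/6)^-3 = 9/4

9/4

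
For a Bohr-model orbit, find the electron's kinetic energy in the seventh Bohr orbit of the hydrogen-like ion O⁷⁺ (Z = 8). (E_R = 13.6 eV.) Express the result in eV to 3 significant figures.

17.8 eV

For a Coulomb orbit the virial theorem gives K = −E_n.
E_n = −E_R·Z²/n², so K = E_R·Z²/n² = 13.6 × 8²/7² = 17.8 eV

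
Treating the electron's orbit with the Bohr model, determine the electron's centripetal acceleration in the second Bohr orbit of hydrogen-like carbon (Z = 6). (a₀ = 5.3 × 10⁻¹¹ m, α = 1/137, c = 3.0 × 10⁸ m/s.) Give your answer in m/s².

r = n²a₀/Z = 3.5 × 10⁻¹¹ m, v = Zαc/n = 6.6 × 10⁶ m/s
a = v²/r = (6.6 × 10⁶)² / 3.5 × 10⁻¹¹ = 1.2 × 10²⁴ m/s²

1.2 × 10²⁴ m/s²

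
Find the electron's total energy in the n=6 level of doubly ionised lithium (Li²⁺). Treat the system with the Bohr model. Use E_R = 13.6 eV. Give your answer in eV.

E_n = −E_R·Z²/n² = −13.6 × 3²/6² = -3.40 eV

-3.40 eV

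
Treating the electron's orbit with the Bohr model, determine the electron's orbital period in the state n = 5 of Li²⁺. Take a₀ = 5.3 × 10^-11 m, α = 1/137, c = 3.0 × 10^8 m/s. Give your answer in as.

r = n²a₀/Z = 5²·5.3 × 10^-11/3 = 4.4 × 10^-10 m
v = Zαc/n = 3·0.0073·3.0 × 10^8/5 = 1.3 × 10^6 m/s
T = 2πr/v = 2.1 × 10^-15 s = 2100 as

2100 as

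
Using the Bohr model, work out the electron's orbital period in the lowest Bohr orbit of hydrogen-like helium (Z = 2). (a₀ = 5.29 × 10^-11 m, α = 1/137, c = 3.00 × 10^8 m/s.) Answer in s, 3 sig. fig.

r = n²a₀/Z = 1²·5.29 × 10^-11/2 = 2.65 × 10^-11 m
v = Zαc/n = 2·0.00730·3.00 × 10^8/1 = 4.38 × 10^6 m/s
T = 2πr/v = 3.79 × 10^-17 s

3.79 × 10^-17 s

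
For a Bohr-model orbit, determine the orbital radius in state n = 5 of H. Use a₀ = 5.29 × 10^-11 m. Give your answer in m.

1.32 × 10^-9 m

r_n = n²a₀/Z = 5² × 5.29 × 10^-11 / 1
    = 25 × 5.29 × 10^-11 / 1 = 1.32 × 10^-9 m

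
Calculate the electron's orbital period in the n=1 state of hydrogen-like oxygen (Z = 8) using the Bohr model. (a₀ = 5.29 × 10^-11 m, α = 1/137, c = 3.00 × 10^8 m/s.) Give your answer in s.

r = n²a₀/Z = 1²·5.29 × 10^-11/8 = 6.61 × 10^-12 m
v = Zαc/n = 8·0.00730·3.00 × 10^8/1 = 1.75 × 10^7 m/s
T = 2πr/v = 2.37 × 10^-18 s

2.37 × 10^-18 s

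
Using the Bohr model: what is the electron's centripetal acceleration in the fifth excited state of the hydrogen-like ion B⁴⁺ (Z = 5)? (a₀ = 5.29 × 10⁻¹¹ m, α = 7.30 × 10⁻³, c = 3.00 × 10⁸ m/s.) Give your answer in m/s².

8.74 × 10²¹ m/s²

r = n²a₀/Z = 3.81 × 10⁻¹⁰ m, v = Zαc/n = 1.82 × 10⁶ m/s
a = v²/r = (1.82 × 10⁶)² / 3.81 × 10⁻¹⁰ = 8.74 × 10²¹ m/s²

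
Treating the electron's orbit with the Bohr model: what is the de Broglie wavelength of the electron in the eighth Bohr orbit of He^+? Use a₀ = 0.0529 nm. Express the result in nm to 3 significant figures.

1.33 nm

The Bohr quantisation condition is nλ = 2πr_n.
r_n = n²a₀/Z = 1.69 nm
λ = 2πr_n/n = 2π·1.69/8 = 1.33 nm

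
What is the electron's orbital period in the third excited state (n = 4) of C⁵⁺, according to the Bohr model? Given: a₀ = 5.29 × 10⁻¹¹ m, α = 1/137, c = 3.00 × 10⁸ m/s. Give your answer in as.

r = n²a₀/Z = 4²·5.29 × 10⁻¹¹/6 = 1.41 × 10⁻¹⁰ m
v = Zαc/n = 6·0.00730·3.00 × 10⁸/4 = 3.28 × 10⁶ m/s
T = 2πr/v = 2.70 × 10⁻¹⁶ s = 270 as

270 as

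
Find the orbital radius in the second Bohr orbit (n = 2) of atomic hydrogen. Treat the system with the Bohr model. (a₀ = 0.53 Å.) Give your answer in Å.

2.1 Å

r_n = n²a₀/Z = 2² × 0.53 / 1
    = 4 × 0.53 / 1 = 2.1 Å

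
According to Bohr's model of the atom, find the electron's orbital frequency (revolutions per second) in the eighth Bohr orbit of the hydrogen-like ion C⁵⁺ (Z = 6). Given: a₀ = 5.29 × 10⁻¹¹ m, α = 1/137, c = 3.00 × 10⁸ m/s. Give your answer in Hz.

r = n²a₀/Z = 5.64 × 10⁻¹⁰ m, v = Zαc/n = 1.64 × 10⁶ m/s
f = v/(2πr) = 4.63 × 10¹⁴ Hz

4.63 × 10¹⁴ Hz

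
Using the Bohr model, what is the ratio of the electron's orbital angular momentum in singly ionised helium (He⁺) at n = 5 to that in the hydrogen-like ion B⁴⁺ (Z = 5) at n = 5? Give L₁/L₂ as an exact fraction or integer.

L = nℏ is independent of Z.
L₁/L₂ = n₁/n₂ = 5/5 = 1

1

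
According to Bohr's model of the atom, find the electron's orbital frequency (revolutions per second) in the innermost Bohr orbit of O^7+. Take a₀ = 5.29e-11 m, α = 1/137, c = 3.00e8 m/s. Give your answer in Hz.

r = n²a₀/Z = 6.61e-12 m, v = Zαc/n = 1.75e7 m/s
f = v/(2πr) = 4.22e17 Hz

4.22e17 Hz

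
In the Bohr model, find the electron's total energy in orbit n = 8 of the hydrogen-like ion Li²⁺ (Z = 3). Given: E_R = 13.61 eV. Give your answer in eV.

-1.914 eV

E_n = −E_R·Z²/n² = −13.61 × 3²/8² = -1.914 eV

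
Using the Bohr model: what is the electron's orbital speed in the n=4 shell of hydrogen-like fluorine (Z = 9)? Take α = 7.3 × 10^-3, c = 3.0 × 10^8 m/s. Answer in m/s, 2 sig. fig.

v_n = Zαc/n = 9 × 0.0073 × 3.0 × 10^8 / 4
    = 4.9 × 10^6 m/s

4.9 × 10^6 m/s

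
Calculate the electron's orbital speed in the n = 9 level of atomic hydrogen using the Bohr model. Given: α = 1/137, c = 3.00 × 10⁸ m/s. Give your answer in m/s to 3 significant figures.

2.43 × 10⁵ m/s

v_n = Zαc/n = 1 × 0.00730 × 3.00 × 10⁸ / 9
    = 2.43 × 10⁵ m/s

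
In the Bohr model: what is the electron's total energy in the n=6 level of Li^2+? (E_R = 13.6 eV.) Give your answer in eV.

E_n = −E_R·Z²/n² = −13.6 × 3²/6² = -3.40 eV

-3.40 eV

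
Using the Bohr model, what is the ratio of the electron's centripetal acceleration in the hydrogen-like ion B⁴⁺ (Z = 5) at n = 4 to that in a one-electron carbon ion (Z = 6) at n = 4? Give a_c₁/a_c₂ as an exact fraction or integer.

125/216

a_c ∝ Z^3 · n^-4
a_c₁/a_c₂ = (5/6)^3 · (4/4)^-4 = 125/216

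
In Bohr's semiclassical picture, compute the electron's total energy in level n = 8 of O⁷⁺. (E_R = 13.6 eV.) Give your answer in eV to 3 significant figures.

-13.6 eV

E_n = −E_R·Z²/n² = −13.6 × 8²/8² = -13.6 eV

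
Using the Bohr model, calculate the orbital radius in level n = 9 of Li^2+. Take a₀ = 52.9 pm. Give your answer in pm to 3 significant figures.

r_n = n²a₀/Z = 9² × 52.9 / 3
    = 81 × 52.9 / 3 = 1430 pm

1430 pm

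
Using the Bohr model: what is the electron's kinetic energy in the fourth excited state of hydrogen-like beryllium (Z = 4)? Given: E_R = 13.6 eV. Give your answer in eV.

8.70 eV

For a Coulomb orbit the virial theorem gives K = −E_n.
E_n = −E_R·Z²/n², so K = E_R·Z²/n² = 13.6 × 4²/5² = 8.70 eV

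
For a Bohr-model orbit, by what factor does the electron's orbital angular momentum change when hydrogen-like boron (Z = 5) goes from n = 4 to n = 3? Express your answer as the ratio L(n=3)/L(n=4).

3/4

L = nℏ depends only on n, so L ∝ n.
L(n=3)/L(n=4) = (3/4)^1 = 3/4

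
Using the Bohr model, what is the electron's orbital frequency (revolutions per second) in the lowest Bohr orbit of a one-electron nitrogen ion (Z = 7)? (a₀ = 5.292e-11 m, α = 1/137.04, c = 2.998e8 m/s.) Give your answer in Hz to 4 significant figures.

r = n²a₀/Z = 7.560e-12 m, v = Zαc/n = 1.531e7 m/s
f = v/(2πr) = 3.224e17 Hz

3.224e17 Hz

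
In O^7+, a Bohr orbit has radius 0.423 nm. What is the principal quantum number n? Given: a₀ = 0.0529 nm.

8

r_n = n²a₀/Z ⇒ n² = rZ/a₀ = 0.423 × 8 / 0.0529 ≈ 63.97
n = 8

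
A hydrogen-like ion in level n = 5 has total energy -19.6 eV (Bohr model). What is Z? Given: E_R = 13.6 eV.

E_n = −E_R Z²/n² ⇒ Z² = −E_n n²/E_R = 19.6 × 5² / 13.6 ≈ 36.03
Z = 6

6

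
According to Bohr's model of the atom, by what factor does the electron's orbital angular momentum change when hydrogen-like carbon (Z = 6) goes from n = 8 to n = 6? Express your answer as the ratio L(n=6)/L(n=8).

L = nℏ depends only on n, so L ∝ n.
L(n=6)/L(n=8) = (6/8)^1 = 3/4

3/4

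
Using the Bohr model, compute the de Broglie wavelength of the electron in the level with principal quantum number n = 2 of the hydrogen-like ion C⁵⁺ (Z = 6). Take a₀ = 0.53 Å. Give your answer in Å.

The Bohr quantisation condition is nλ = 2πr_n.
r_n = n²a₀/Z = 0.35 Å
λ = 2πr_n/n = 2π·0.35/2 = 1.1 Å

1.1 Å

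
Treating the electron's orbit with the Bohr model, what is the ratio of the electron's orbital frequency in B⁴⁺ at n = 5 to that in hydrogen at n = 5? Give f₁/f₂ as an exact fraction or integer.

f ∝ Z^2 · n^-3
f₁/f₂ = (5/1)^2 · (5/5)^-3 = 25

25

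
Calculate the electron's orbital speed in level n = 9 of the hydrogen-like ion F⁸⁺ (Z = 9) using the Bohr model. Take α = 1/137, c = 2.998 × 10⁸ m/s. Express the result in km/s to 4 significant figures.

2188 km/s

v_n = Zαc/n = 9 × 0.007299 × 2.998 × 10⁸ / 9
    = 2188 km/s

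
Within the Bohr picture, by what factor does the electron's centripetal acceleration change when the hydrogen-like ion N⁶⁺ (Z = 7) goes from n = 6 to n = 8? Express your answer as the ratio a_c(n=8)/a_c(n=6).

81/256

a_c ∝ Z^3 · n^-4; with Z fixed, a_c ∝ n^-4.
a_c(n=8)/a_c(n=6) = (8/6)^-4 = 81/256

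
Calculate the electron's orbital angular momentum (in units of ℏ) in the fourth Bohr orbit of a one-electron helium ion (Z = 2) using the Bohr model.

4

L_n = nℏ, so L/ℏ = n = 4.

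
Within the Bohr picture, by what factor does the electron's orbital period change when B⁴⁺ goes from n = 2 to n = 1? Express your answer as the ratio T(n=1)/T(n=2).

1/8

T ∝ Z^-2 · n^3; with Z fixed, T ∝ n^3.
T(n=1)/T(n=2) = (1/2)^3 = 1/8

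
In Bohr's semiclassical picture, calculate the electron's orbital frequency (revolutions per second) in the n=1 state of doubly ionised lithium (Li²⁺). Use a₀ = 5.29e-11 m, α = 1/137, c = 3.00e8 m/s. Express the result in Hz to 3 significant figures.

5.93e16 Hz

r = n²a₀/Z = 1.76e-11 m, v = Zαc/n = 6.57e6 m/s
f = v/(2πr) = 5.93e16 Hz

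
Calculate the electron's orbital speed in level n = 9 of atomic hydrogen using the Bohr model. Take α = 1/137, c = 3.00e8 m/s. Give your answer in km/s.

243 km/s

v_n = Zαc/n = 1 × 0.00730 × 3.00e8 / 9
    = 243 km/s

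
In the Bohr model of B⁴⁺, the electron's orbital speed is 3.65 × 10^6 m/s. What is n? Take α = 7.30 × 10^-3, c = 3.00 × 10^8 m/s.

v_n = Zαc/n ⇒ n = Zαc/v = 5 × 0.00730 × 3.00 × 10^8 / 3.65 × 10^6 ≈ 3.00
n = 3

3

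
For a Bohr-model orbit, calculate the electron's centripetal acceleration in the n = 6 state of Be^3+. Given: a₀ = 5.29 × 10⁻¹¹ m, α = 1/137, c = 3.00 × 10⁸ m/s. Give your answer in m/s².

4.48 × 10²¹ m/s²

r = n²a₀/Z = 4.76 × 10⁻¹⁰ m, v = Zαc/n = 1.46 × 10⁶ m/s
a = v²/r = (1.46 × 10⁶)² / 4.76 × 10⁻¹⁰ = 4.48 × 10²¹ m/s²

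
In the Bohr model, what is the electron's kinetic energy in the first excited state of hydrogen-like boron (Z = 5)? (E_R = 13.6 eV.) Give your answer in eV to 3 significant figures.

85.0 eV

For a Coulomb orbit the virial theorem gives K = −E_n.
E_n = −E_R·Z²/n², so K = E_R·Z²/n² = 13.6 × 5²/2² = 85.0 eV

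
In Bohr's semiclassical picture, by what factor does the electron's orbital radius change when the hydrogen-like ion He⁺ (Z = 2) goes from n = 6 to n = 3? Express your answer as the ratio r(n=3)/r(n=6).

1/4

r ∝ Z^-1 · n^2; with Z fixed, r ∝ n^2.
r(n=3)/r(n=6) = (3/6)^2 = 1/4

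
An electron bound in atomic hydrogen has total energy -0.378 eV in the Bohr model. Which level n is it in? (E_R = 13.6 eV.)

6

E_n = −E_R Z²/n² ⇒ n² = E_R Z²/(−E_n) = 13.6 × 1² / 0.378 ≈ 35.98
n = 6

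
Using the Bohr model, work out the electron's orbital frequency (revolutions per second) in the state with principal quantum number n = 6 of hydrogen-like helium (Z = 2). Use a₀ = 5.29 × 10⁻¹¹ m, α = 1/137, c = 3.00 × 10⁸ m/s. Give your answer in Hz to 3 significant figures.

1.22 × 10¹⁴ Hz

r = n²a₀/Z = 9.52 × 10⁻¹⁰ m, v = Zαc/n = 7.30 × 10⁵ m/s
f = v/(2πr) = 1.22 × 10¹⁴ Hz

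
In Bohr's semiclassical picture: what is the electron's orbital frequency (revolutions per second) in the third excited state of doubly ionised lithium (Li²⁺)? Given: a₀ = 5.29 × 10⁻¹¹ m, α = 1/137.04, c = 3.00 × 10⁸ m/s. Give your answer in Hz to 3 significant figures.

9.26 × 10¹⁴ Hz

r = n²a₀/Z = 2.82 × 10⁻¹⁰ m, v = Zαc/n = 1.64 × 10⁶ m/s
f = v/(2πr) = 9.26 × 10¹⁴ Hz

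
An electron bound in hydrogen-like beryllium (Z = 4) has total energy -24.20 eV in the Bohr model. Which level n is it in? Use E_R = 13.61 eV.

3

E_n = −E_R Z²/n² ⇒ n² = E_R Z²/(−E_n) = 13.61 × 4² / 24.20 ≈ 9.00
n = 3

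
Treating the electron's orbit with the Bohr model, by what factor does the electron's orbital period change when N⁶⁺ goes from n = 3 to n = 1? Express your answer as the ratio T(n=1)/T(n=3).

T ∝ Z^-2 · n^3; with Z fixed, T ∝ n^3.
T(n=1)/T(n=3) = (1/3)^3 = 1/27

1/27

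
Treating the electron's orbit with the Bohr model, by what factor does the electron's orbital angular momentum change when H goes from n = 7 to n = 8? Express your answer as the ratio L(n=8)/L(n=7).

8/7

L = nℏ depends only on n, so L ∝ n.
L(n=8)/L(n=7) = (8/7)^1 = 8/7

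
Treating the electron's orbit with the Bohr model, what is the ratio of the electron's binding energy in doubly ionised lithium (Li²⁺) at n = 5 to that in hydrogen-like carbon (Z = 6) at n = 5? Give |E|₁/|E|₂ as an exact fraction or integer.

|E| ∝ Z^2 · n^-2
|E|₁/|E|₂ = (3/6)^2 · (5/5)^-2 = 1/4

1/4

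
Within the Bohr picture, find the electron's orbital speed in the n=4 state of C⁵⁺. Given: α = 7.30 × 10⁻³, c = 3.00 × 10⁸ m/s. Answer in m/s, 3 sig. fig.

3.29 × 10⁶ m/s

v_n = Zαc/n = 6 × 0.00730 × 3.00 × 10⁸ / 4
    = 3.29 × 10⁶ m/s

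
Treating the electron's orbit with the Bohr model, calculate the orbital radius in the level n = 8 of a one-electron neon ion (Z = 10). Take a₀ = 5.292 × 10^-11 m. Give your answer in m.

3.387 × 10^-10 m

r_n = n²a₀/Z = 8² × 5.292 × 10^-11 / 10
    = 64 × 5.292 × 10^-11 / 10 = 3.387 × 10^-10 m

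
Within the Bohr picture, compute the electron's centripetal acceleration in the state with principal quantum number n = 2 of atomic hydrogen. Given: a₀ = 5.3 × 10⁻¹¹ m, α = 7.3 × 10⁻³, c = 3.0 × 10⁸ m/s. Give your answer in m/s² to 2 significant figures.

5.7 × 10²¹ m/s²

r = n²a₀/Z = 2.1 × 10⁻¹⁰ m, v = Zαc/n = 1.1 × 10⁶ m/s
a = v²/r = (1.1 × 10⁶)² / 2.1 × 10⁻¹⁰ = 5.7 × 10²¹ m/s²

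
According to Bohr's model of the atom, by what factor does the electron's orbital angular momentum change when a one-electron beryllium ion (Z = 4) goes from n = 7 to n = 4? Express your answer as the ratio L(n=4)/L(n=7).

4/7

L = nℏ depends only on n, so L ∝ n.
L(n=4)/L(n=7) = (4/7)^1 = 4/7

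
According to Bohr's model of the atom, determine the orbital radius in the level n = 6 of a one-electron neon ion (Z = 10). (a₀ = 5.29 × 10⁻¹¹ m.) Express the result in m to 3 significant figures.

1.90 × 10⁻¹⁰ m

r_n = n²a₀/Z = 6² × 5.29 × 10⁻¹¹ / 10
    = 36 × 5.29 × 10⁻¹¹ / 10 = 1.90 × 10⁻¹⁰ m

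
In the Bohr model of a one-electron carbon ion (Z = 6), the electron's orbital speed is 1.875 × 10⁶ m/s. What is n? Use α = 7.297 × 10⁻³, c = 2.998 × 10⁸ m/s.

v_n = Zαc/n ⇒ n = Zαc/v = 6 × 0.007297 × 2.998 × 10⁸ / 1.875 × 10⁶ ≈ 7.00
n = 7

7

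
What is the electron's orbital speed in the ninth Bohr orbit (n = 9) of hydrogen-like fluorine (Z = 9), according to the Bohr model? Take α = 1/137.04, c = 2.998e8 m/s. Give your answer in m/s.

v_n = Zαc/n = 9 × 0.007297 × 2.998e8 / 9
    = 2.188e6 m/s

2.188e6 m/s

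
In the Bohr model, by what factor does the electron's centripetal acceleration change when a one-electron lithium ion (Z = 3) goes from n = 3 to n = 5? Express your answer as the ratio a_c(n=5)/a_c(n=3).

81/625

a_c ∝ Z^3 · n^-4; with Z fixed, a_c ∝ n^-4.
a_c(n=5)/a_c(n=3) = (5/3)^-4 = 81/625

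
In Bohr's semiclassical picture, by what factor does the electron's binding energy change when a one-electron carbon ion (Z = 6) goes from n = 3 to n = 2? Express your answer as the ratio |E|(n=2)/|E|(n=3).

9/4

|E| ∝ Z^2 · n^-2; with Z fixed, |E| ∝ n^-2.
|E|(n=2)/|E|(n=3) = (2/3)^-2 = 9/4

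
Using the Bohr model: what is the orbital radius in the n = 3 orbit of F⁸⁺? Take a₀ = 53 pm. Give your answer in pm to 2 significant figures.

r_n = n²a₀/Z = 3² × 53 / 9
    = 9 × 53 / 9 = 53 pm

53 pm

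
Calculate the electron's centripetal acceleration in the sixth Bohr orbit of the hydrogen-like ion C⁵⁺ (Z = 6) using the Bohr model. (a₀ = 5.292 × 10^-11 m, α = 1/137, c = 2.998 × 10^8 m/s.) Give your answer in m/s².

1.508 × 10^22 m/s²

r = n²a₀/Z = 3.175 × 10^-10 m, v = Zαc/n = 2.188 × 10^6 m/s
a = v²/r = (2.188 × 10^6)² / 3.175 × 10^-10 = 1.508 × 10^22 m/s²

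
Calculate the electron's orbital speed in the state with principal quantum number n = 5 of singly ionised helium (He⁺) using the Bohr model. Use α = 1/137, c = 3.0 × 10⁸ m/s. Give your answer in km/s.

v_n = Zαc/n = 2 × 0.0073 × 3.0 × 10⁸ / 5
    = 880 km/s

880 km/s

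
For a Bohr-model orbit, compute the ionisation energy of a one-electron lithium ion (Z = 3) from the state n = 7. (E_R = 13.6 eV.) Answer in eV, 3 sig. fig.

2.50 eV

E_n = −E_R·Z²/n² = −13.6 × 3²/7² eV = -2.50 eV
Ionisation energy = −E_n = 2.50 eV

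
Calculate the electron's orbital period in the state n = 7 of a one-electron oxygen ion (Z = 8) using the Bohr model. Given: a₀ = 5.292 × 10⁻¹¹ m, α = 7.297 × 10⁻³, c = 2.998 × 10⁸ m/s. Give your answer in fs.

0.8146 fs

r = n²a₀/Z = 7²·5.292 × 10⁻¹¹/8 = 3.241 × 10⁻¹⁰ m
v = Zαc/n = 8·0.007297·2.998 × 10⁸/7 = 2.500 × 10⁶ m/s
T = 2πr/v = 8.146 × 10⁻¹⁶ s = 0.8146 fs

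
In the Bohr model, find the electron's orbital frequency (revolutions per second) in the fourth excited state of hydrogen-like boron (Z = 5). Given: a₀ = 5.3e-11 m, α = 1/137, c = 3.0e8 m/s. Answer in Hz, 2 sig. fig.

r = n²a₀/Z = 2.6e-10 m, v = Zαc/n = 2.2e6 m/s
f = v/(2πr) = 1.3e15 Hz

1.3e15 Hz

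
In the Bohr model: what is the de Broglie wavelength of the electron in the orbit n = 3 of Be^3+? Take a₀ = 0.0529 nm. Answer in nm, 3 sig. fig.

0.249 nm

The Bohr quantisation condition is nλ = 2πr_n.
r_n = n²a₀/Z = 0.119 nm
λ = 2πr_n/n = 2π·0.119/3 = 0.249 nm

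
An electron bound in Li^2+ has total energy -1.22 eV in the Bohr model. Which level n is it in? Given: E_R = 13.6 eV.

E_n = −E_R Z²/n² ⇒ n² = E_R Z²/(−E_n) = 13.6 × 3² / 1.22 ≈ 100.33
n = 10

10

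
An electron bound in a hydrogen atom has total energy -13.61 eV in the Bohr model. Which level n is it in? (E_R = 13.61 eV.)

E_n = −E_R Z²/n² ⇒ n² = E_R Z²/(−E_n) = 13.61 × 1² / 13.61 ≈ 1.00
n = 1

1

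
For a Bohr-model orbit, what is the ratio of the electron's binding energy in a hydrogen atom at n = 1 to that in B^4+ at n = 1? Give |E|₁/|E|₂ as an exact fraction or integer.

1/25

|E| ∝ Z^2 · n^-2
|E|₁/|E|₂ = (1/5)^2 · (1/1)^-2 = 1/25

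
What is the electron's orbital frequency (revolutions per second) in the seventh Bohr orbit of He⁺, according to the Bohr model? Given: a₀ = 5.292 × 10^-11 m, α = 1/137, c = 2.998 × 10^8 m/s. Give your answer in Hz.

r = n²a₀/Z = 1.297 × 10^-9 m, v = Zαc/n = 6.252 × 10^5 m/s
f = v/(2πr) = 7.675 × 10^13 Hz

7.675 × 10^13 Hz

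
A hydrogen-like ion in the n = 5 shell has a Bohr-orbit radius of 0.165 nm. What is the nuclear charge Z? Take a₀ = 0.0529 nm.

8

r_n = n²a₀/Z ⇒ Z = n²a₀/r = 5² × 0.0529 / 0.165 ≈ 8.02
Z = 8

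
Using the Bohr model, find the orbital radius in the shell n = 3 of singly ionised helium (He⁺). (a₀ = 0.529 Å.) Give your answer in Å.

r_n = n²a₀/Z = 3² × 0.529 / 2
    = 9 × 0.529 / 2 = 2.38 Å

2.38 Å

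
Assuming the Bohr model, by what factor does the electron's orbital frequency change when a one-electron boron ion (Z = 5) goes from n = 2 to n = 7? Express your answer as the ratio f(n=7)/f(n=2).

f ∝ Z^2 · n^-3; with Z fixed, f ∝ n^-3.
f(n=7)/f(n=2) = (7/2)^-3 = 8/343

8/343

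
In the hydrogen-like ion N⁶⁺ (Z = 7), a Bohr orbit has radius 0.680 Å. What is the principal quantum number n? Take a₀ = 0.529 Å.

3

r_n = n²a₀/Z ⇒ n² = rZ/a₀ = 0.680 × 7 / 0.529 ≈ 9.00
n = 3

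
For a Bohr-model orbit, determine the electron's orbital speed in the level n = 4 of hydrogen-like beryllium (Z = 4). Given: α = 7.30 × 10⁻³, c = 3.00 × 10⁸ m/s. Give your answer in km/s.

2190 km/s

v_n = Zαc/n = 4 × 0.00730 × 3.00 × 10⁸ / 4
    = 2190 km/s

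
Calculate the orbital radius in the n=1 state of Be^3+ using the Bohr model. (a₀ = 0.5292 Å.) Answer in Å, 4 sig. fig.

0.1323 Å

r_n = n²a₀/Z = 1² × 0.5292 / 4
    = 1 × 0.5292 / 4 = 0.1323 Å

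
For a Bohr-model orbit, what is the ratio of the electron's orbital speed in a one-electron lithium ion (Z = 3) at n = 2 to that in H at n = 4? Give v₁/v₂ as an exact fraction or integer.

6

v ∝ Z^1 · n^-1
v₁/v₂ = (3/1)^1 · (2/4)^-1 = 6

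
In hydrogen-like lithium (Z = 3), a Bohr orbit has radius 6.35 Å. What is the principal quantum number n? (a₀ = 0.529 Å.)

r_n = n²a₀/Z ⇒ n² = rZ/a₀ = 6.35 × 3 / 0.529 ≈ 36.01
n = 6

6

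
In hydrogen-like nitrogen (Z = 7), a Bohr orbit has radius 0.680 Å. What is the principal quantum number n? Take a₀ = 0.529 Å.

3

r_n = n²a₀/Z ⇒ n² = rZ/a₀ = 0.680 × 7 / 0.529 ≈ 9.00
n = 3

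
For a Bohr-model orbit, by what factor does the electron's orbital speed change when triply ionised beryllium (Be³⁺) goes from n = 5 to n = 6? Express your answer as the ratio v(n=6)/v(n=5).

5/6

v ∝ Z^1 · n^-1; with Z fixed, v ∝ n^-1.
v(n=6)/v(n=5) = (6/5)^-1 = 5/6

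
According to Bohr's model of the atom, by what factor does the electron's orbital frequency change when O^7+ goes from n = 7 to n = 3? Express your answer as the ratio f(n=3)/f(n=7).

f ∝ Z^2 · n^-3; with Z fixed, f ∝ n^-3.
f(n=3)/f(n=7) = (3/7)^-3 = 343/27

343/27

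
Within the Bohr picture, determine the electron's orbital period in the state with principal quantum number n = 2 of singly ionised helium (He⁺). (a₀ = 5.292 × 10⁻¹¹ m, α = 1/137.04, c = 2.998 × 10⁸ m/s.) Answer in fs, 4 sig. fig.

r = n²a₀/Z = 2²·5.292 × 10⁻¹¹/2 = 1.058 × 10⁻¹⁰ m
v = Zαc/n = 2·0.007297·2.998 × 10⁸/2 = 2.188 × 10⁶ m/s
T = 2πr/v = 3.040 × 10⁻¹⁶ s = 0.3040 fs

0.3040 fs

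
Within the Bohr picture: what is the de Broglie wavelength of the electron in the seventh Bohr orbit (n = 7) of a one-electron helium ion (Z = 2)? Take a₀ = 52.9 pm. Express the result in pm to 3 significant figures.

The Bohr quantisation condition is nλ = 2πr_n.
r_n = n²a₀/Z = 1300 pm
λ = 2πr_n/n = 2π·1300/7 = 1160 pm

1160 pm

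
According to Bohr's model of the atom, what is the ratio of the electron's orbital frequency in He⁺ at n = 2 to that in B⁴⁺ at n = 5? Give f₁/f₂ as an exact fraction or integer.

5/2

f ∝ Z^2 · n^-3
f₁/f₂ = (2/5)^2 · (2/5)^-3 = 5/2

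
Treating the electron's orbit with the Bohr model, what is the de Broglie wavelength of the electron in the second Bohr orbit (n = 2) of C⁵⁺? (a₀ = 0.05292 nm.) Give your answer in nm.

0.1108 nm

The Bohr quantisation condition is nλ = 2πr_n.
r_n = n²a₀/Z = 0.03528 nm
λ = 2πr_n/n = 2π·0.03528/2 = 0.1108 nm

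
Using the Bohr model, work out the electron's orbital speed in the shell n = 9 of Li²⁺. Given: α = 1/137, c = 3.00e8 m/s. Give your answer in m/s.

7.30e5 m/s

v_n = Zαc/n = 3 × 0.00730 × 3.00e8 / 9
    = 7.30e5 m/s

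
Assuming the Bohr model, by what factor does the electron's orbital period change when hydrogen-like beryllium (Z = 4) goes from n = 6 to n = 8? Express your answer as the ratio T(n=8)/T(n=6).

T ∝ Z^-2 · n^3; with Z fixed, T ∝ n^3.
T(n=8)/T(n=6) = (8/6)^3 = 64/27

64/27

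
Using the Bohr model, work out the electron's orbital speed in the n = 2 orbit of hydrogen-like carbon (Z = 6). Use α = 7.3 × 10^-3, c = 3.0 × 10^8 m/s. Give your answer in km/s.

6600 km/s

v_n = Zαc/n = 6 × 0.0073 × 3.0 × 10^8 / 2
    = 6600 km/s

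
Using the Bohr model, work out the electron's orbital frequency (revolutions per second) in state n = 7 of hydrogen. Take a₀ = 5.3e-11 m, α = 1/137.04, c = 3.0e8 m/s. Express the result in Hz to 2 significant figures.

r = n²a₀/Z = 2.6e-9 m, v = Zαc/n = 3.1e5 m/s
f = v/(2πr) = 1.9e13 Hz

1.9e13 Hz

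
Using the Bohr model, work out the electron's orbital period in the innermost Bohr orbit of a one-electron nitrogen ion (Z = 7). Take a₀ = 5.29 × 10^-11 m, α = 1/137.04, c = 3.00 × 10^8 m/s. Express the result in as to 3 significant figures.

3.10 as

r = n²a₀/Z = 1²·5.29 × 10^-11/7 = 7.56 × 10^-12 m
v = Zαc/n = 7·0.00730·3.00 × 10^8/1 = 1.53 × 10^7 m/s
T = 2πr/v = 3.10 × 10^-18 s = 3.10 as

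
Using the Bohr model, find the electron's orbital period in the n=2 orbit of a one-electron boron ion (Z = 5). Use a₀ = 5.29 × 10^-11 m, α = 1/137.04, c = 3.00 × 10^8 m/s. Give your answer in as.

r = n²a₀/Z = 2²·5.29 × 10^-11/5 = 4.23 × 10^-11 m
v = Zαc/n = 5·0.00730·3.00 × 10^8/2 = 5.47 × 10^6 m/s
T = 2πr/v = 4.86 × 10^-17 s = 48.6 as

48.6 as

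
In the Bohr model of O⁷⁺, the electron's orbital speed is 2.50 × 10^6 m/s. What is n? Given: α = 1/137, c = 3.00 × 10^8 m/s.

7

v_n = Zαc/n ⇒ n = Zαc/v = 8 × 0.00730 × 3.00 × 10^8 / 2.50 × 10^6 ≈ 7.01
n = 7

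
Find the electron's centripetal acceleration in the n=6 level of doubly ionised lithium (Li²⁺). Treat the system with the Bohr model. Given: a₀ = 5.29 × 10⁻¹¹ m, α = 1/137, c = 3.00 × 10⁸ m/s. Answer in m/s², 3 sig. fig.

r = n²a₀/Z = 6.35 × 10⁻¹⁰ m, v = Zαc/n = 1.09 × 10⁶ m/s
a = v²/r = (1.09 × 10⁶)² / 6.35 × 10⁻¹⁰ = 1.89 × 10²¹ m/s²

1.89 × 10²¹ m/s²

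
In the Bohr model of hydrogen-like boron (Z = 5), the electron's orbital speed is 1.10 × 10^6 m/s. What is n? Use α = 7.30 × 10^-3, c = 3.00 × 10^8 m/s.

10

v_n = Zαc/n ⇒ n = Zαc/v = 5 × 0.00730 × 3.00 × 10^8 / 1.10 × 10^6 ≈ 9.95
n = 10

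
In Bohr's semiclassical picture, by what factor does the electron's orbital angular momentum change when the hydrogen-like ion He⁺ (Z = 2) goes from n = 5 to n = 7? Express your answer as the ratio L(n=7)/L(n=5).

L = nℏ depends only on n, so L ∝ n.
L(n=7)/L(n=5) = (7/5)^1 = 7/5

7/5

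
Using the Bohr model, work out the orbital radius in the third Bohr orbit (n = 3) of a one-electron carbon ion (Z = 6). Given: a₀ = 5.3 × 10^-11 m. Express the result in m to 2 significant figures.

r_n = n²a₀/Z = 3² × 5.3 × 10^-11 / 6
    = 9 × 5.3 × 10^-11 / 6 = 8.0 × 10^-11 m

8.0 × 10^-11 m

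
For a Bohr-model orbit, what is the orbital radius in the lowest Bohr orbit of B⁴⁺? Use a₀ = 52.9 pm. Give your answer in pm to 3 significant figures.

10.6 pm

r_n = n²a₀/Z = 1² × 52.9 / 5
    = 1 × 52.9 / 5 = 10.6 pm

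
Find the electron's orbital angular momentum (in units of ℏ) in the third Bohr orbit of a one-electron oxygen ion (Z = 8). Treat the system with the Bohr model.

L_n = nℏ, so L/ℏ = n = 3.

3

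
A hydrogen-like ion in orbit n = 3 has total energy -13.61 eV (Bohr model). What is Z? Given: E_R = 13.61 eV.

3

E_n = −E_R Z²/n² ⇒ Z² = −E_n n²/E_R = 13.61 × 3² / 13.61 ≈ 9.00
Z = 3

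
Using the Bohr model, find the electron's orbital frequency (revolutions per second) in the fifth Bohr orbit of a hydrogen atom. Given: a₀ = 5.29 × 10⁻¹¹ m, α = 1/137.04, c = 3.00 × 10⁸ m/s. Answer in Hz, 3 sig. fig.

5.27 × 10¹³ Hz

r = n²a₀/Z = 1.32 × 10⁻⁹ m, v = Zαc/n = 4.38 × 10⁵ m/s
f = v/(2πr) = 5.27 × 10¹³ Hz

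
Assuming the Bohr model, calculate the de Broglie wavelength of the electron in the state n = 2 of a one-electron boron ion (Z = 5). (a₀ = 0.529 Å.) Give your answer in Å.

The Bohr quantisation condition is nλ = 2πr_n.
r_n = n²a₀/Z = 0.423 Å
λ = 2πr_n/n = 2π·0.423/2 = 1.33 Å

1.33 Å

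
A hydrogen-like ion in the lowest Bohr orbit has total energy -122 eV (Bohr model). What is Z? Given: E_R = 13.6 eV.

E_n = −E_R Z²/n² ⇒ Z² = −E_n n²/E_R = 122 × 1² / 13.6 ≈ 8.97
Z = 3

3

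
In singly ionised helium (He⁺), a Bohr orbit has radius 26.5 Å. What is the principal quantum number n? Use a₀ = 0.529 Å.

r_n = n²a₀/Z ⇒ n² = rZ/a₀ = 26.5 × 2 / 0.529 ≈ 100.19
n = 10

10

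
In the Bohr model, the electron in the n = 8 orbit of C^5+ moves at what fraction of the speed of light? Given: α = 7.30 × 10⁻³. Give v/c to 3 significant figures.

0.00547

v_n = Zαc/n, so v/c = Zα/n = 6 × 0.00730 / 8 = 0.00547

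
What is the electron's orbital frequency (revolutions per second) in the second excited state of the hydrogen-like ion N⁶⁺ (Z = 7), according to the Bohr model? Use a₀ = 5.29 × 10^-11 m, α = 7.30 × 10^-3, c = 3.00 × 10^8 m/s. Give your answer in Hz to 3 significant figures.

r = n²a₀/Z = 6.80 × 10^-11 m, v = Zαc/n = 5.11 × 10^6 m/s
f = v/(2πr) = 1.20 × 10^16 Hz

1.20 × 10^16 Hz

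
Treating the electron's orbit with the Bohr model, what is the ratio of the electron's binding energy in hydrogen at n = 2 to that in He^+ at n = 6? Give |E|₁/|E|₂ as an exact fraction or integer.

|E| ∝ Z^2 · n^-2
|E|₁/|E|₂ = (1/2)^2 · (2/6)^-2 = 9/4

9/4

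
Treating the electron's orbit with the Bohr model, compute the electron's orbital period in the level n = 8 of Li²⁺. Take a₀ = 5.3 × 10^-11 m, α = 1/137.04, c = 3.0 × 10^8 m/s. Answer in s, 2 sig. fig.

8.7 × 10^-15 s

r = n²a₀/Z = 8²·5.3 × 10^-11/3 = 1.1 × 10^-9 m
v = Zαc/n = 3·0.0073·3.0 × 10^8/8 = 8.2 × 10^5 m/s
T = 2πr/v = 8.7 × 10^-15 s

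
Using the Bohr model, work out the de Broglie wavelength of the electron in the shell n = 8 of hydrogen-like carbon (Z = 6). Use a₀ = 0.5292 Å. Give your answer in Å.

4.433 Å

The Bohr quantisation condition is nλ = 2πr_n.
r_n = n²a₀/Z = 5.645 Å
λ = 2πr_n/n = 2π·5.645/8 = 4.433 Å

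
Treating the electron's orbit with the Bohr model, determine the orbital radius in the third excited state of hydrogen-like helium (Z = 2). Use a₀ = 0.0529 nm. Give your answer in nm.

0.423 nm

r_n = n²a₀/Z = 4² × 0.0529 / 2
    = 16 × 0.0529 / 2 = 0.423 nm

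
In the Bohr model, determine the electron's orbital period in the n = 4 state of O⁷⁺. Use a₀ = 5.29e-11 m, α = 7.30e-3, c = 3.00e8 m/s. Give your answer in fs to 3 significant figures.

r = n²a₀/Z = 4²·5.29e-11/8 = 1.06e-10 m
v = Zαc/n = 8·0.00730·3.00e8/4 = 4.38e6 m/s
T = 2πr/v = 1.52e-16 s = 0.152 fs

0.152 fs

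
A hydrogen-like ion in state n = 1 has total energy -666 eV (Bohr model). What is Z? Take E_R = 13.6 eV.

7

E_n = −E_R Z²/n² ⇒ Z² = −E_n n²/E_R = 666 × 1² / 13.6 ≈ 48.97
Z = 7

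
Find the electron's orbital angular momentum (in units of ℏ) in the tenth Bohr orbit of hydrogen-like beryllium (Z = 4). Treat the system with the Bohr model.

L_n = nℏ, so L/ℏ = n = 10.

10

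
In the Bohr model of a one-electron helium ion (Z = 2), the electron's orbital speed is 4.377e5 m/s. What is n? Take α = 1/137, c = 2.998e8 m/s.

v_n = Zαc/n ⇒ n = Zαc/v = 2 × 0.007299 × 2.998e8 / 4.377e5 ≈ 10.00
n = 10

10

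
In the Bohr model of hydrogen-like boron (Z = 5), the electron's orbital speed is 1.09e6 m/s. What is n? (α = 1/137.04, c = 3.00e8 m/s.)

v_n = Zαc/n ⇒ n = Zαc/v = 5 × 0.00730 × 3.00e8 / 1.09e6 ≈ 10.04
n = 10

10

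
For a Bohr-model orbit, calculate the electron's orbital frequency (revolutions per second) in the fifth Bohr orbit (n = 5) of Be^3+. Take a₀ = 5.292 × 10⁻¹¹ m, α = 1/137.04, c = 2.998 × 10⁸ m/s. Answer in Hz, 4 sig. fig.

8.422 × 10¹⁴ Hz

r = n²a₀/Z = 3.308 × 10⁻¹⁰ m, v = Zαc/n = 1.750 × 10⁶ m/s
f = v/(2πr) = 8.422 × 10¹⁴ Hz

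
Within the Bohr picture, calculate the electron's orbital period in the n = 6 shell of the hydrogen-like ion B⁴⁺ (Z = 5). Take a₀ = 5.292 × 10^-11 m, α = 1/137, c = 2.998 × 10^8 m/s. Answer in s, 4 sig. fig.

r = n²a₀/Z = 6²·5.292 × 10^-11/5 = 3.810 × 10^-10 m
v = Zαc/n = 5·0.007299·2.998 × 10^8/6 = 1.824 × 10^6 m/s
T = 2πr/v = 1.313 × 10^-15 s

1.313 × 10^-15 s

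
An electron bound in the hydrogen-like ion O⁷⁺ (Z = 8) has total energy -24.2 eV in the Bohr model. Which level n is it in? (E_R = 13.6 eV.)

6

E_n = −E_R Z²/n² ⇒ n² = E_R Z²/(−E_n) = 13.6 × 8² / 24.2 ≈ 35.97
n = 6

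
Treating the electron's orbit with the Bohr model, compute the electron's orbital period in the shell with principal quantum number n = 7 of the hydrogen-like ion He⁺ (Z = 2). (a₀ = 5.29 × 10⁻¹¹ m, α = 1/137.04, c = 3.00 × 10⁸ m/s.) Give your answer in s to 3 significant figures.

r = n²a₀/Z = 7²·5.29 × 10⁻¹¹/2 = 1.30 × 10⁻⁹ m
v = Zαc/n = 2·0.00730·3.00 × 10⁸/7 = 6.25 × 10⁵ m/s
T = 2πr/v = 1.30 × 10⁻¹⁴ s

1.30 × 10⁻¹⁴ s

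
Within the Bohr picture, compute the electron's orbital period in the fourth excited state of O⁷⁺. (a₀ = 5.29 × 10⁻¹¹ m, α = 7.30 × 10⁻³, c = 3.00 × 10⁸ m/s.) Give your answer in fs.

0.296 fs

r = n²a₀/Z = 5²·5.29 × 10⁻¹¹/8 = 1.65 × 10⁻¹⁰ m
v = Zαc/n = 8·0.00730·3.00 × 10⁸/5 = 3.50 × 10⁶ m/s
T = 2πr/v = 2.96 × 10⁻¹⁶ s = 0.296 fs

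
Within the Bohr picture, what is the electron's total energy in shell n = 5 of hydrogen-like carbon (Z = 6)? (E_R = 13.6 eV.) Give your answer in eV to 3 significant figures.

-19.6 eV

E_n = −E_R·Z²/n² = −13.6 × 6²/5² = -19.6 eV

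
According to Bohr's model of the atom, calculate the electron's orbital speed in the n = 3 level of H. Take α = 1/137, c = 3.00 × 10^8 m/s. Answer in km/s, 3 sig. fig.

v_n = Zαc/n = 1 × 0.00730 × 3.00 × 10^8 / 3
    = 730 km/s

730 km/s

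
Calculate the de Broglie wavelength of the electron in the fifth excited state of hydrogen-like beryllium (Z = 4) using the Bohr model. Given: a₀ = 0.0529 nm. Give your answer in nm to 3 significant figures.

0.499 nm

The Bohr quantisation condition is nλ = 2πr_n.
r_n = n²a₀/Z = 0.476 nm
λ = 2πr_n/n = 2π·0.476/6 = 0.499 nm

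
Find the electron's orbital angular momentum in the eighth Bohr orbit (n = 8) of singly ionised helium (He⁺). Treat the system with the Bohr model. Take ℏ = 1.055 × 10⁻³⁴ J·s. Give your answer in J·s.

L_n = nℏ = 8 × 1.055 × 10⁻³⁴ = 8.440 × 10⁻³⁴ J·s

8.440 × 10⁻³⁴ J·s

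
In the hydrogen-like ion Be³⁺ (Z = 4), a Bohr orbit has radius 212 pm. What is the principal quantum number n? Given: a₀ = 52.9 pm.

4

r_n = n²a₀/Z ⇒ n² = rZ/a₀ = 212 × 4 / 52.9 ≈ 16.03
n = 4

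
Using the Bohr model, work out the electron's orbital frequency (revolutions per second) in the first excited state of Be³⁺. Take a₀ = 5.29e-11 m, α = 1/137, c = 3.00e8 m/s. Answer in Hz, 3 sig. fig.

1.32e16 Hz

r = n²a₀/Z = 5.29e-11 m, v = Zαc/n = 4.38e6 m/s
f = v/(2πr) = 1.32e16 Hz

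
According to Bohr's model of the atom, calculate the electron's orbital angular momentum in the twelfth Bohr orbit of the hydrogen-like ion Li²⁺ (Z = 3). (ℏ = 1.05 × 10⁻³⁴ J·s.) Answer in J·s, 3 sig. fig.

L_n = nℏ = 12 × 1.05 × 10⁻³⁴ = 1.26 × 10⁻³³ J·s

1.26 × 10⁻³³ J·s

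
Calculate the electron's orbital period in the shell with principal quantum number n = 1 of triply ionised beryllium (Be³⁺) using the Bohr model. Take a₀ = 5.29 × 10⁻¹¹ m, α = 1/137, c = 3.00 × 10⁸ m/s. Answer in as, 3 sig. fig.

r = n²a₀/Z = 1²·5.29 × 10⁻¹¹/4 = 1.32 × 10⁻¹¹ m
v = Zαc/n = 4·0.00730·3.00 × 10⁸/1 = 8.76 × 10⁶ m/s
T = 2πr/v = 9.49 × 10⁻¹⁸ s = 9.49 as

9.49 as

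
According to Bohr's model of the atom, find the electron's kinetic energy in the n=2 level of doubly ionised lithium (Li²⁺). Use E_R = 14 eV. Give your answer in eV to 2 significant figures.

32 eV

For a Coulomb orbit the virial theorem gives K = −E_n.
E_n = −E_R·Z²/n², so K = E_R·Z²/n² = 14 × 3²/2² = 32 eV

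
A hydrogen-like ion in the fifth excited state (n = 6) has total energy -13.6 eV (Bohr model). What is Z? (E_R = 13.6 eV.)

E_n = −E_R Z²/n² ⇒ Z² = −E_n n²/E_R = 13.6 × 6² / 13.6 ≈ 36.00
Z = 6

6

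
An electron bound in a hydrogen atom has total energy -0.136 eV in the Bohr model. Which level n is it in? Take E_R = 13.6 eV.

10

E_n = −E_R Z²/n² ⇒ n² = E_R Z²/(−E_n) = 13.6 × 1² / 0.136 ≈ 100.00
n = 10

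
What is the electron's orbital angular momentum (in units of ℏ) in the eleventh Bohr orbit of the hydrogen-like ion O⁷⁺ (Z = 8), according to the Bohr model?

11

L_n = nℏ, so L/ℏ = n = 11.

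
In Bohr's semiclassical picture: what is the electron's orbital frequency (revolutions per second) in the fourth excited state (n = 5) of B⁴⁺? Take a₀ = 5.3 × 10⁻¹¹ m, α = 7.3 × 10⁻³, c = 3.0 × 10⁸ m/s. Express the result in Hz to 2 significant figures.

1.3 × 10¹⁵ Hz

r = n²a₀/Z = 2.6 × 10⁻¹⁰ m, v = Zαc/n = 2.2 × 10⁶ m/s
f = v/(2πr) = 1.3 × 10¹⁵ Hz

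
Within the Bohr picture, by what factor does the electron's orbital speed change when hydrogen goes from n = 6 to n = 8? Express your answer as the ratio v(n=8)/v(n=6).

v ∝ Z^1 · n^-1; with Z fixed, v ∝ n^-1.
v(n=8)/v(n=6) = (8/6)^-1 = 3/4

3/4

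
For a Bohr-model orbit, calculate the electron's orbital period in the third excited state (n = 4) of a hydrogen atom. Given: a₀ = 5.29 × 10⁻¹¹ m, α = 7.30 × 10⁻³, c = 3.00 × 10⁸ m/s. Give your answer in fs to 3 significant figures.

r = n²a₀/Z = 4²·5.29 × 10⁻¹¹/1 = 8.46 × 10⁻¹⁰ m
v = Zαc/n = 1·0.00730·3.00 × 10⁸/4 = 5.47 × 10⁵ m/s
T = 2πr/v = 9.71 × 10⁻¹⁵ s = 9.71 fs

9.71 fs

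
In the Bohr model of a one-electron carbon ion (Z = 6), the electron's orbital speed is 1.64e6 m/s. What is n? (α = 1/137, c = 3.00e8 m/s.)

v_n = Zαc/n ⇒ n = Zαc/v = 6 × 0.00730 × 3.00e8 / 1.64e6 ≈ 8.01
n = 8

8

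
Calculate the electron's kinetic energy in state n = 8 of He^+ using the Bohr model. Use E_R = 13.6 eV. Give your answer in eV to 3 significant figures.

For a Coulomb orbit the virial theorem gives K = −E_n.
E_n = −E_R·Z²/n², so K = E_R·Z²/n² = 13.6 × 2²/8² = 0.850 eV

0.850 eV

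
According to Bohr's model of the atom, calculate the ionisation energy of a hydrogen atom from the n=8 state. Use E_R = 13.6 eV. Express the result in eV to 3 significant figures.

E_n = −E_R·Z²/n² = −13.6 × 1²/8² eV = -0.212 eV
Ionisation energy = −E_n = 0.212 eV

0.212 eV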